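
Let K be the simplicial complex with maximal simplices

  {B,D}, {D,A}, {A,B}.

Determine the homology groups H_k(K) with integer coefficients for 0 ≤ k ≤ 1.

H_0 = Z,  H_1 = Z.

Fix the vertex order A < B < D and write every simplex with vertices in increasing order. Then dim K = 1 and the simplices of K are:

  0-simplices (3): A, B, D
  1-simplices (3): AB, AD, BD

giving chain groups C_0 ≅ Z^3, C_1 ≅ Z^3.

The boundary map ∂_1: C_1 → C_0 is given by ∂[p,q] = [q] − [p]. For instance
  ∂AD = D − A.
As a 3×3 matrix over Z this has rank 2, with invariant factors (1,1).

Computing H_k = (kernel of ∂_k) / (image of ∂_{k+1}):

  H_0: rank C_0 − rank ∂_1 = 3 − 2 = 1, and the invariant factors of ∂_1 are all 1, so H_0 ≅ Z.
  H_1: rank ker ∂_1 − rank ∂_2 = (3 − 2) − 0 = 1, and there is no ∂_2, so H_1 ≅ Z.

(K is a triangulation of the circle S^1.)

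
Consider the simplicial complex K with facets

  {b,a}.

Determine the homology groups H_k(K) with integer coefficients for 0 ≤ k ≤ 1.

K has 2 vertices, 1 edge.
rank ∂_0 = 0, rank ∂_1 = 1 ⇒ b_0 = 2 − 0 − 1 = 1; all invariant factors of ∂_1 are 1 so no torsion. So H_0 ≅ Z.
rank ∂_1 = 1, rank ∂_2 = 0 ⇒ b_1 = 1 − 1 − 0 = 0. So H_1 ≅ 0.

H_0 ≅ Z,  H_1 = 0.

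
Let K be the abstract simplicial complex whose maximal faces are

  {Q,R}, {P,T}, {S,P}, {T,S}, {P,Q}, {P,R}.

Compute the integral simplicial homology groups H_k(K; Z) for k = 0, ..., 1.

Order the vertices as P < Q < R < S < T. Listing each simplex with vertices in this order, K has dimension 1 with simplices:

  0-simplices (5): P, Q, R, S, T
  1-simplices (6): PQ, PR, PS, PT, QR, ST

so the chain groups are C_0 ≅ Z^5, C_1 ≅ Z^6.

Boundary ∂_1: C_1 → C_0 sends each edge [p,q] (with p < q) to q − p. For instance
  ∂PT = T − P.
As a 5×6 matrix over Z this has rank 4, with invariant factors (1,1,1,1).

Now H_k = ker ∂_k / im ∂_{k+1}, so:

  H_0: rank C_0 − rank ∂_1 = 5 − 4 = 1, and the invariant factors of ∂_1 are all 1, so H_0 = Z.
  H_1: rank ker ∂_1 − rank ∂_2 = (6 − 4) − 0 = 2, and there is no ∂_2, so H_1 = Z^2.

H_0 ≅ Z,  H_1 ≅ Z^2.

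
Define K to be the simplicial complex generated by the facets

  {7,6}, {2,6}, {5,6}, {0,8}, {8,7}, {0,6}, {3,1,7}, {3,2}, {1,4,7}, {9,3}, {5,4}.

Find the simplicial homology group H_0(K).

Fix the vertex order 0 < 1 < 2 < 3 < 4 < 5 < 6 < 7 < 8 < 9 and write every simplex with vertices in increasing order. Then dim K = 2 and the simplices of K are:

  0-simplices (10): [0], [1], [2], [3], [4], [5], [6], [7], [8], [9]
  1-simplices (14): [0,6], [0,8], [1,3], [1,4], [1,7], [2,3], [2,6], [3,7], [3,9], [4,5], [4,7], [5,6], [6,7], [7,8]
  2-simplices (2): [1,3,7], [1,4,7]

so the chain groups are C_0 ≅ Z^10, C_1 ≅ Z^14, C_2 ≅ Z^2.

∂_1: C_1 → C_0 is given by ∂[p,q] = [q] − [p]. For instance
  ∂[6,7] = [7] − [6].
As a 10×14 matrix over Z this has rank 9, with invariant factors (1,1,1,1,1,1,1,1,1).

∂_2: C_2 → C_1 acts by ∂[p,q,r] = [q,r] − [p,r] + [p,q]. For instance
  ∂[1,3,7] = [3,7] − [1,7] + [1,3],
  ∂[1,4,7] = [4,7] − [1,7] + [1,4].
The 14×2 boundary matrix has rank 2 and Smith normal form diag(1,1).

Reading off H_k = ker ∂_k / im ∂_{k+1}:

  H_0: rank C_0 − rank ∂_1 = 10 − 9 = 1, and the invariant factors of ∂_1 are all 1, so H_0 = Z.

H_0 ≅ Z.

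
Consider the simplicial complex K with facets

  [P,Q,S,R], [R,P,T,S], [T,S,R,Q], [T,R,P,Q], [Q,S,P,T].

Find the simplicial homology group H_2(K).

Take the total order P < Q < R < S < T on the vertex set. Then K (dimension 3) consists of the simplices:

  0-simplices (5): P, Q, R, S, T
  1-simplices (10): PQ, PR, PS, PT, QR, QS, QT, RS, RT, ST
  2-simplices (10): PQR, PQS, PQT, PRS, PRT, PST, QRS, QRT, QST, RST
  3-simplices (5): PQRS, PQRT, PQST, PRST, QRST

giving chain groups C_0 ≅ Z^5, C_1 ≅ Z^10, C_2 ≅ Z^10, C_3 ≅ Z^5.

∂_1: C_1 → C_0 sends each edge [p,q] (with p < q) to q − p.
The 5×10 boundary matrix has rank 4 and Smith normal form diag(1,1,1,1).

The boundary map ∂_2: C_2 → C_1 acts by ∂[p,q,r] = [q,r] − [p,r] + [p,q]. For instance
  ∂PQS = QS − PS + PQ,
  ∂QRS = RS − QS + QR.
The 10×10 boundary matrix has rank 6 and Smith normal form diag(1,1,1,1,1,1).

∂_3: C_3 → C_2 sends each 3-simplex σ to the alternating sum Σ_i (−1)^i (σ with its i-th vertex removed). For instance
  ∂QRST = RST − QST + QRT − QRS,
  ∂PQRT = QRT − PRT + PQT − PQR.
This gives a 10×5 integer matrix of rank 4; reducing to Smith normal form yields diagonal entries (1,1,1,1).

Reading off H_k = ker ∂_k / im ∂_{k+1}:

  H_2: rank ker ∂_2 − rank ∂_3 = (10 − 6) − 4 = 0, and the invariant factors of ∂_3 are all 1, so H_2 = 0.

H_2 ≅ 0.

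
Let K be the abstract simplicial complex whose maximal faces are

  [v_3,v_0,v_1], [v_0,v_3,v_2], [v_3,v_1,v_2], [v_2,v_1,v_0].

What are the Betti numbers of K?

K has 4 vertices, 6 edges, 4 triangles.
rank ∂_0 = 0, rank ∂_1 = 3 ⇒ b_0 = 4 − 0 − 3 = 1; all invariant factors of ∂_1 are 1 so no torsion. So H_0 = Z.
rank ∂_1 = 3, rank ∂_2 = 3 ⇒ b_1 = 6 − 3 − 3 = 0; all invariant factors of ∂_2 are 1 so no torsion. So H_1 = 0.
rank ∂_2 = 3, rank ∂_3 = 0 ⇒ b_2 = 4 − 3 − 0 = 1. So H_2 = Z.

b_0 = 1, b_1 = 0, b_2 = 1.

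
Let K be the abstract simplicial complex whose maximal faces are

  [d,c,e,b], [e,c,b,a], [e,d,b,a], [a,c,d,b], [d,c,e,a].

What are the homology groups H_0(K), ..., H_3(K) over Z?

Fix the vertex order a < b < c < d < e and write every simplex with vertices in increasing order. Then dim K = 3 and the simplices of K are:

  0-simplices (5): a, b, c, d, e
  1-simplices (10): ab, ac, ad, ae, bc, bd, be, cd, ce, de
  2-simplices (10): abc, abd, abe, acd, ace, ade, bcd, bce, bde, cde
  3-simplices (5): abcd, abce, abde, acde, bcde

so the chain groups are C_0 ≅ Z^5, C_1 ≅ Z^10, C_2 ≅ Z^10, C_3 ≅ Z^5.

Boundary ∂_1: C_1 → C_0 sends each edge [p,q] (with p < q) to q − p. For instance
  ∂be = e − b.
The resulting 5×10 matrix has rank 4, and its Smith normal form has invariant factors (1,1,1,1).

The boundary map ∂_2: C_2 → C_1 acts by ∂[p,q,r] = [q,r] − [p,r] + [p,q]. For instance
  ∂abe = be − ae + ab,
  ∂ade = de − ae + ad.
The 10×10 boundary matrix has rank 6 and Smith normal form diag(1,1,1,1,1,1).

∂_3: C_3 → C_2 sends each 3-simplex σ to the alternating sum Σ_i (−1)^i (σ with its i-th vertex removed). For instance
  ∂bcde = cde − bde + bce − bcd,
  ∂acde = cde − ade + ace − acd.
This gives a 10×5 integer matrix of rank 4; reducing to Smith normal form yields diagonal entries (1,1,1,1).

Computing H_k = (kernel of ∂_k) / (image of ∂_{k+1}):

  H_0: rank C_0 − rank ∂_1 = 5 − 4 = 1, and the invariant factors of ∂_1 are all 1, so H_0 ≅ Z.
  H_1: rank ker ∂_1 − rank ∂_2 = (10 − 4) − 6 = 0, and the invariant factors of ∂_2 are all 1, so H_1 ≅ 0.
  H_2: rank ker ∂_2 − rank ∂_3 = (10 − 6) − 4 = 0, and the invariant factors of ∂_3 are all 1, so H_2 ≅ 0.
  H_3: rank ker ∂_3 − rank ∂_4 = (5 − 4) − 0 = 1, and there is no ∂_4, so H_3 ≅ Z.

(K is a triangulation of the 3-sphere S^3.)

H_0 ≅ Z,  H_1 = 0,  H_2 = 0,  H_3 ≅ Z.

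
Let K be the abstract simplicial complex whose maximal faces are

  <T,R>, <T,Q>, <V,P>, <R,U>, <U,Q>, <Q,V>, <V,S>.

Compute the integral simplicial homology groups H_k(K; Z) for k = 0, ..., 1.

Order the vertices as P < Q < R < S < T < U < V. Listing each simplex with vertices in this order, K has dimension 1 with simplices:

  0-simplices (7): P, Q, R, S, T, U, V
  1-simplices (7): PV, QT, QU, QV, RT, RU, SV

Hence C_0 ≅ Z^7, C_1 ≅ Z^7.

The boundary map ∂_1: C_1 → C_0 sends each edge [p,q] (with p < q) to q − p.
As a 7×7 matrix over Z this has rank 6, with invariant factors (1,1,1,1,1,1).

From H_k ≅ ker(∂_k) / im(∂_{k+1}) we obtain:

  H_0: rank C_0 − rank ∂_1 = 7 − 6 = 1, and the invariant factors of ∂_1 are all 1, so H_0 ≅ Z.
  H_1: rank ker ∂_1 − rank ∂_2 = (7 − 6) − 0 = 1, and there is no ∂_2, so H_1 ≅ Z.

As a check, the Euler characteristic is 7 − 7 = 0, which agrees with 1 − 1 = 0.

H_0 ≅ Z,  H_1 ≅ Z.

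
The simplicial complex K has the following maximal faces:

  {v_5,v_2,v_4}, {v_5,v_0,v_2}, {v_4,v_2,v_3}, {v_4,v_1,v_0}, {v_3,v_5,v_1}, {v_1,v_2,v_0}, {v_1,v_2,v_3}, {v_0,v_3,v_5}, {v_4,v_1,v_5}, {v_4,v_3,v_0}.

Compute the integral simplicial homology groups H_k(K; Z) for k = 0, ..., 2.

H_0 ≅ Z,  H_1 ≅ Z/2,  H_2 = 0.

K has 6 vertices, 15 edges, 10 triangles.
rank ∂_0 = 0, rank ∂_1 = 5 ⇒ b_0 = 6 − 0 − 5 = 1; all invariant factors of ∂_1 are 1 so no torsion. So H_0 = Z.
rank ∂_1 = 5, rank ∂_2 = 10 ⇒ b_1 = 15 − 5 − 10 = 0; ∂_2 has invariant factor(s) [2] giving torsion. So H_1 = Z/2.
rank ∂_2 = 10, rank ∂_3 = 0 ⇒ b_2 = 10 − 10 − 0 = 0. So H_2 = 0.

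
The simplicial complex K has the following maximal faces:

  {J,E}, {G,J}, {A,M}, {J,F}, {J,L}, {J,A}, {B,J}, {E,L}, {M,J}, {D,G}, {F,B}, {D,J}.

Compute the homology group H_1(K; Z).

H_1 = Z^4.

Fix the vertex order A < B < D < E < F < G < J < L < M and write every simplex with vertices in increasing order. Then dim K = 1 and the simplices of K are:

  0-simplices (9): A, B, D, E, F, G, J, L, M
  1-simplices (12): AJ, AM, BF, BJ, DG, DJ, EJ, EL, FJ, GJ, JL, JM

giving chain groups C_0 ≅ Z^9, C_1 ≅ Z^12.

Boundary ∂_1: C_1 → C_0 maps an edge to its endpoints' difference, ∂[p,q] = q − p. For instance
  ∂FJ = J − F.
As a 9×12 matrix over Z this has rank 8, with invariant factors (1,1,1,1,1,1,1,1).

Reading off H_k = ker ∂_k / im ∂_{k+1}:

  H_1: rank ker ∂_1 − rank ∂_2 = (12 − 8) − 0 = 4, and there is no ∂_2, so H_1 = Z^4.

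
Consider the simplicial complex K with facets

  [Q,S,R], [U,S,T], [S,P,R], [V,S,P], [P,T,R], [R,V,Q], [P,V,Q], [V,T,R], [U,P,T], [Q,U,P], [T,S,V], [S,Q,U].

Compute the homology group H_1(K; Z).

H_1 = Z/2.

K has 7 vertices, 18 edges, 12 triangles.
rank ∂_1 = 6, rank ∂_2 = 12 ⇒ b_1 = 18 − 6 − 12 = 0; ∂_2 has invariant factor(s) [2] giving torsion. So H_1 = Z/2.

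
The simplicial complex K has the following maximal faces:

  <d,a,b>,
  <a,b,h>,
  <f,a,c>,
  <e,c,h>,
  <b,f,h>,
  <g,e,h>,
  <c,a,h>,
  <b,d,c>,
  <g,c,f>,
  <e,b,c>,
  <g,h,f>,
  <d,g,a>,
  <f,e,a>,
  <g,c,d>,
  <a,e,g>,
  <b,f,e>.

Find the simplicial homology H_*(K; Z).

H_0 = Z,  H_1 = Z^2,  H_2 = Z.

Order the vertices as a < b < c < d < e < f < g < h. Listing each simplex with vertices in this order, K has dimension 2 with simplices:

  0-simplices (8): a, b, c, d, e, f, g, h
  1-simplices (24): ab, ac, ad, ae, af, ag, ah, bc, bd, be, bf, bh, cd, ce, cf, cg, ch, dg, ef, eg, eh, fg, fh, gh
  2-simplices (16): abd, abh, acf, ach, adg, aef, aeg, bcd, bce, bef, bfh, cdg, ceh, cfg, egh, fgh

Hence C_0 ≅ Z^8, C_1 ≅ Z^24, C_2 ≅ Z^16.

Boundary ∂_1: C_1 → C_0 is given by ∂[p,q] = [q] − [p]. For instance
  ∂bf = f − b.
This gives a 8×24 integer matrix of rank 7; reducing to Smith normal form yields diagonal entries (1,1,1,1,1,1,1).

∂_2: C_2 → C_1 maps a triangle to the signed sum of its edges. For instance
  ∂abd = bd − ad + ab,
  ∂egh = gh − eh + eg.
As a 24×16 matrix over Z this has rank 15, with invariant factors (1,1,1,1,1,1,1,1,1,1,1,1,1,1,1).

Reading off H_k = ker ∂_k / im ∂_{k+1}:

  H_0: rank C_0 − rank ∂_1 = 8 − 7 = 1, and the invariant factors of ∂_1 are all 1, so H_0 = Z.
  H_1: rank ker ∂_1 − rank ∂_2 = (24 − 7) − 15 = 2, and the invariant factors of ∂_2 are all 1, so H_1 = Z^2.
  H_2: rank ker ∂_2 − rank ∂_3 = (16 − 15) − 0 = 1, and there is no ∂_3, so H_2 = Z.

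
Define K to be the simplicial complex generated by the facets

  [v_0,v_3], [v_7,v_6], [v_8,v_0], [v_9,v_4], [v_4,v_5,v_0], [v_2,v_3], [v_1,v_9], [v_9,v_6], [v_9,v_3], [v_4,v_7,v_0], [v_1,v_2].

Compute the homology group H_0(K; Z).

Order the vertices as v_0 < v_1 < v_2 < v_3 < v_4 < v_5 < v_6 < v_7 < v_8 < v_9. Listing each simplex with vertices in this order, K has dimension 2 with simplices:

  0-simplices (10): [v_0], [v_1], [v_2], [v_3], [v_4], [v_5], [v_6], [v_7], [v_8], [v_9]
  1-simplices (14): [v_0,v_3], [v_0,v_4], [v_0,v_5], [v_0,v_7], [v_0,v_8], [v_1,v_2], [v_1,v_9], [v_2,v_3], [v_3,v_9], [v_4,v_5], [v_4,v_7], [v_4,v_9], [v_6,v_7], [v_6,v_9]
  2-simplices (2): [v_0,v_4,v_5], [v_0,v_4,v_7]

giving chain groups C_0 ≅ Z^10, C_1 ≅ Z^14, C_2 ≅ Z^2.

Boundary ∂_1: C_1 → C_0 is given by ∂[p,q] = [q] − [p]. For instance
  ∂[v_0,v_7] = [v_7] − [v_0].
This gives a 10×14 integer matrix of rank 9; reducing to Smith normal form yields diagonal entries (1,1,1,1,1,1,1,1,1).

Boundary ∂_2: C_2 → C_1 sends each 2-simplex [p,q,r] to [q,r] − [p,r] + [p,q]. For instance
  ∂[v_0,v_4,v_5] = [v_4,v_5] − [v_0,v_5] + [v_0,v_4],
  ∂[v_0,v_4,v_7] = [v_4,v_7] − [v_0,v_7] + [v_0,v_4].
The 14×2 boundary matrix has rank 2 and Smith normal form diag(1,1).

Now H_k = ker ∂_k / im ∂_{k+1}, so:

  H_0: rank C_0 − rank ∂_1 = 10 − 9 = 1, and the invariant factors of ∂_1 are all 1, so H_0 = Z.

H_0 = Z.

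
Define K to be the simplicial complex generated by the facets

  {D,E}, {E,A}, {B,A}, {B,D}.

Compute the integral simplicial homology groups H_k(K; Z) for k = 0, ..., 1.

H_0 ≅ Z,  H_1 ≅ Z.

Fix the vertex order A < B < D < E and write every simplex with vertices in increasing order. Then dim K = 1 and the simplices of K are:

  0-simplices (4): A, B, D, E
  1-simplices (4): AB, AE, BD, DE

so the chain groups are C_0 ≅ Z^4, C_1 ≅ Z^4.

∂_1: C_1 → C_0 is given by ∂[p,q] = [q] − [p]. For instance
  ∂AB = B − A.
The resulting 4×4 matrix has rank 3, and its Smith normal form has invariant factors (1,1,1).

Reading off H_k = ker ∂_k / im ∂_{k+1}:

  H_0: rank C_0 − rank ∂_1 = 4 − 3 = 1, and the invariant factors of ∂_1 are all 1, so H_0 = Z.
  H_1: rank ker ∂_1 − rank ∂_2 = (4 − 3) − 0 = 1, and there is no ∂_2, so H_1 = Z.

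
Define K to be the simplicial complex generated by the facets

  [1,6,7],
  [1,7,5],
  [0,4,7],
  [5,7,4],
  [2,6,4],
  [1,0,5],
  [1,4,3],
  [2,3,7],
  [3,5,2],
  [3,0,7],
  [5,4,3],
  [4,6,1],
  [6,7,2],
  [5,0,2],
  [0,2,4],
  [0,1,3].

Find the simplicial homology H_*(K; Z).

We work with the vertex ordering 0 < 1 < 2 < 3 < 4 < 5 < 6 < 7. The simplices of K, each written with vertices in increasing order, are:

  0-simplices (8): [0], [1], [2], [3], [4], [5], [6], [7]
  1-simplices (24): (24 of them)
  2-simplices (16): [0,1,3], [0,1,5], [0,2,4], [0,2,5], [0,3,7], [0,4,7], [1,3,4], [1,4,6], [1,5,7], [1,6,7], [2,3,5], [2,3,7], [2,4,6], [2,6,7], [3,4,5], [4,5,7]

so the chain groups are C_0 ≅ Z^8, C_1 ≅ Z^24, C_2 ≅ Z^16.

The boundary map ∂_1: C_1 → C_0 is given by ∂[p,q] = [q] − [p]. For instance
  ∂[0,3] = [3] − [0].
The 8×24 boundary matrix has rank 7 and Smith normal form diag(1,1,1,1,1,1,1).

∂_2: C_2 → C_1 acts by ∂[p,q,r] = [q,r] − [p,r] + [p,q]. For instance
  ∂[1,4,6] = [4,6] − [1,6] + [1,4],
  ∂[0,1,5] = [1,5] − [0,5] + [0,1].
This gives a 24×16 integer matrix of rank 15; reducing to Smith normal form yields diagonal entries (1,1,1,1,1,1,1,1,1,1,1,1,1,1,1).

From H_k ≅ ker(∂_k) / im(∂_{k+1}) we obtain:

  H_0: rank C_0 − rank ∂_1 = 8 − 7 = 1, and the invariant factors of ∂_1 are all 1, so H_0 = Z.
  H_1: rank ker ∂_1 − rank ∂_2 = (24 − 7) − 15 = 2, and the invariant factors of ∂_2 are all 1, so H_1 = Z^2.
  H_2: rank ker ∂_2 − rank ∂_3 = (16 − 15) − 0 = 1, and there is no ∂_3, so H_2 = Z.

As a check, the Euler characteristic is 8 − 24 + 16 = 0, which agrees with 1 − 2 + 1 = 0.

H_0 ≅ Z,  H_1 ≅ Z^2,  H_2 ≅ Z.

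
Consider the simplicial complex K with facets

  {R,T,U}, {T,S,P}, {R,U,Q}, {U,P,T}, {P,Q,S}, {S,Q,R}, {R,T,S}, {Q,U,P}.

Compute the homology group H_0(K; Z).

We work with the vertex ordering P < Q < R < S < T < U. The simplices of K, each written with vertices in increasing order, are:

  0-simplices (6): P, Q, R, S, T, U
  1-simplices (12): PQ, PS, PT, PU, QR, QS, QU, RS, RT, RU, ST, TU
  2-simplices (8): PQS, PQU, PST, PTU, QRS, QRU, RST, RTU

so the chain groups are C_0 ≅ Z^6, C_1 ≅ Z^12, C_2 ≅ Z^8.

The boundary map ∂_1: C_1 → C_0 maps an edge to its endpoints' difference, ∂[p,q] = q − p. For instance
  ∂PT = T − P.
The resulting 6×12 matrix has rank 5, and its Smith normal form has invariant factors (1,1,1,1,1).

The boundary map ∂_2: C_2 → C_1 acts by ∂[p,q,r] = [q,r] − [p,r] + [p,q]. For instance
  ∂QRS = RS − QS + QR,
  ∂PTU = TU − PU + PT.
As a 12×8 matrix over Z this has rank 7, with invariant factors (1,1,1,1,1,1,1).

From H_k ≅ ker(∂_k) / im(∂_{k+1}) we obtain:

  H_0: rank C_0 − rank ∂_1 = 6 − 5 = 1, and the invariant factors of ∂_1 are all 1, so H_0 ≅ Z.

H_0 = Z.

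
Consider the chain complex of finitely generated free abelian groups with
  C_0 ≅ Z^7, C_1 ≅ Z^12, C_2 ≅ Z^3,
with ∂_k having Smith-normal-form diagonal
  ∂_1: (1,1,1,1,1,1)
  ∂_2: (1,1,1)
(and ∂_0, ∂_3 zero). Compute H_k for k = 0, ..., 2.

H_0 ≅ Z,  H_1 ≅ Z^3,  H_2 = 0.

H_0: b_0 = 7 − 0 − 6 = 1; torsion from ∂_1 factors > 1: none. So H_0 ≅ Z.
H_1: b_1 = 12 − 6 − 3 = 3; torsion from ∂_2 factors > 1: none. So H_1 ≅ Z^3.
H_2: b_2 = 3 − 3 − 0 = 0; torsion from ∂_3 factors > 1: none. So H_2 ≅ 0.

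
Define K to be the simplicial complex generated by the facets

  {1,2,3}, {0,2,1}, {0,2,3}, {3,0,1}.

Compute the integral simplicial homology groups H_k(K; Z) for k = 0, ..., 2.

Order the vertices as 0 < 1 < 2 < 3. Listing each simplex with vertices in this order, K has dimension 2 with simplices:

  0-simplices (4): [0], [1], [2], [3]
  1-simplices (6): [0,1], [0,2], [0,3], [1,2], [1,3], [2,3]
  2-simplices (4): [0,1,2], [0,1,3], [0,2,3], [1,2,3]

Hence C_0 ≅ Z^4, C_1 ≅ Z^6, C_2 ≅ Z^4.

∂_1: C_1 → C_0 sends each edge [p,q] (with p < q) to q − p.
The 4×6 boundary matrix has rank 3 and Smith normal form diag(1,1,1).

Boundary ∂_2: C_2 → C_1 maps a triangle to the signed sum of its edges. For instance
  ∂[0,1,3] = [1,3] − [0,3] + [0,1],
  ∂[0,2,3] = [2,3] − [0,3] + [0,2].
The resulting 6×4 matrix has rank 3, and its Smith normal form has invariant factors (1,1,1).

Reading off H_k = ker ∂_k / im ∂_{k+1}:

  H_0: rank C_0 − rank ∂_1 = 4 − 3 = 1, and the invariant factors of ∂_1 are all 1, so H_0 = Z.
  H_1: rank ker ∂_1 − rank ∂_2 = (6 − 3) − 3 = 0, and the invariant factors of ∂_2 are all 1, so H_1 = 0.
  H_2: rank ker ∂_2 − rank ∂_3 = (4 − 3) − 0 = 1, and there is no ∂_3, so H_2 = Z.

As a check, the Euler characteristic is 4 − 6 + 4 = 2, which agrees with 1 − 0 + 1 = 2.
(K is a triangulation of the 2-sphere S^2.)

H_0 = Z,  H_1 = 0,  H_2 = Z.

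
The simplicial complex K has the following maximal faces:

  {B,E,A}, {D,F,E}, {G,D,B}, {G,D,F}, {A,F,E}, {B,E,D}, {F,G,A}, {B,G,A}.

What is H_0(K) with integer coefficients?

H_0 ≅ Z.

Fix the vertex order A < B < D < E < F < G and write every simplex with vertices in increasing order. Then dim K = 2 and the simplices of K are:

  0-simplices (6): A, B, D, E, F, G
  1-simplices (12): AB, AE, AF, AG, BD, BE, BG, DE, DF, DG, EF, FG
  2-simplices (8): ABE, ABG, AEF, AFG, BDE, BDG, DEF, DFG

Hence C_0 ≅ Z^6, C_1 ≅ Z^12, C_2 ≅ Z^8.

∂_1: C_1 → C_0 maps an edge to its endpoints' difference, ∂[p,q] = q − p.
The 6×12 boundary matrix has rank 5 and Smith normal form diag(1,1,1,1,1).

∂_2: C_2 → C_1 maps a triangle to the signed sum of its edges. For instance
  ∂AEF = EF − AF + AE,
  ∂ABG = BG − AG + AB.
The resulting 12×8 matrix has rank 7, and its Smith normal form has invariant factors (1,1,1,1,1,1,1).

Now H_k = ker ∂_k / im ∂_{k+1}, so:

  H_0: rank C_0 − rank ∂_1 = 6 − 5 = 1, and the invariant factors of ∂_1 are all 1, so H_0 = Z.

(K is a triangulation of the 2-sphere S^2.)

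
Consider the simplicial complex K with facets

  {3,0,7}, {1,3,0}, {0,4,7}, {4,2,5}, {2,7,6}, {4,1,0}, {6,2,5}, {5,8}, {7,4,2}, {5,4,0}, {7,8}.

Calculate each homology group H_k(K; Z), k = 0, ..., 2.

H_0 = Z,  H_1 = Z,  H_2 = 0.

Order the vertices as 0 < 1 < 2 < 3 < 4 < 5 < 6 < 7 < 8. Listing each simplex with vertices in this order, K has dimension 2 with simplices:

  0-simplices (9): [0], [1], [2], [3], [4], [5], [6], [7], [8]
  1-simplices (18): [0,1], [0,3], [0,4], [0,5], [0,7], [1,3], [1,4], [2,4], [2,5], [2,6], [2,7], [3,7], [4,5], [4,7], [5,6], [5,8], [6,7], [7,8]
  2-simplices (9): [0,1,3], [0,1,4], [0,3,7], [0,4,5], [0,4,7], [2,4,5], [2,4,7], [2,5,6], [2,6,7]

giving chain groups C_0 ≅ Z^9, C_1 ≅ Z^18, C_2 ≅ Z^9.

∂_1: C_1 → C_0 is given by ∂[p,q] = [q] − [p].
The resulting 9×18 matrix has rank 8, and its Smith normal form has invariant factors (1,1,1,1,1,1,1,1).

Boundary ∂_2: C_2 → C_1 acts by ∂[p,q,r] = [q,r] − [p,r] + [p,q]. For instance
  ∂[2,4,7] = [4,7] − [2,7] + [2,4],
  ∂[0,3,7] = [3,7] − [0,7] + [0,3].
The resulting 18×9 matrix has rank 9, and its Smith normal form has invariant factors (1,1,1,1,1,1,1,1,1).

From H_k ≅ ker(∂_k) / im(∂_{k+1}) we obtain:

  H_0: rank C_0 − rank ∂_1 = 9 − 8 = 1, and the invariant factors of ∂_1 are all 1, so H_0 ≅ Z.
  H_1: rank ker ∂_1 − rank ∂_2 = (18 − 8) − 9 = 1, and the invariant factors of ∂_2 are all 1, so H_1 ≅ Z.
  H_2: rank ker ∂_2 − rank ∂_3 = (9 − 9) − 0 = 0, and there is no ∂_3, so H_2 ≅ 0.

As a check, the Euler characteristic is 9 − 18 + 9 = 0, which agrees with 1 − 1 + 0 = 0.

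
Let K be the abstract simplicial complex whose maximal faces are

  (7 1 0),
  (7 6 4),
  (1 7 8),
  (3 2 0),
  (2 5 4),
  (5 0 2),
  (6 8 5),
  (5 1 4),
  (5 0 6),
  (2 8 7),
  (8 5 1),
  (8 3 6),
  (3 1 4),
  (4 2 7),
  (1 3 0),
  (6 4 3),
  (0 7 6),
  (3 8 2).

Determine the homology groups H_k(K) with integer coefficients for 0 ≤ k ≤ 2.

We work with the vertex ordering 0 < 1 < 2 < 3 < 4 < 5 < 6 < 7 < 8. The simplices of K, each written with vertices in increasing order, are:

  0-simplices (9): [0], [1], [2], [3], [4], [5], [6], [7], [8]
  1-simplices (27): (27 of them)
  2-simplices (18): [0,1,3], [0,1,7], [0,2,3], [0,2,5], [0,5,6], [0,6,7], [1,3,4], [1,4,5], [1,5,8], [1,7,8], [2,3,8], [2,4,5], [2,4,7], [2,7,8], [3,4,6], [3,6,8], [4,6,7], [5,6,8]

so the chain groups are C_0 ≅ Z^9, C_1 ≅ Z^27, C_2 ≅ Z^18.

Boundary ∂_1: C_1 → C_0 is given by ∂[p,q] = [q] − [p].
The resulting 9×27 matrix has rank 8, and its Smith normal form has invariant factors (1,1,1,1,1,1,1,1).

∂_2: C_2 → C_1 acts by ∂[p,q,r] = [q,r] − [p,r] + [p,q]. For instance
  ∂[0,2,3] = [2,3] − [0,3] + [0,2],
  ∂[1,7,8] = [7,8] − [1,8] + [1,7].
As a 27×18 matrix over Z this has rank 17, with invariant factors (1,1,1,1,1,1,1,1,1,1,1,1,1,1,1,1,1).

Reading off H_k = ker ∂_k / im ∂_{k+1}:

  H_0: rank C_0 − rank ∂_1 = 9 − 8 = 1, and the invariant factors of ∂_1 are all 1, so H_0 = Z.
  H_1: rank ker ∂_1 − rank ∂_2 = (27 − 8) − 17 = 2, and the invariant factors of ∂_2 are all 1, so H_1 = Z^2.
  H_2: rank ker ∂_2 − rank ∂_3 = (18 − 17) − 0 = 1, and there is no ∂_3, so H_2 = Z.

As a check, the Euler characteristic is 9 − 27 + 18 = 0, which agrees with 1 − 2 + 1 = 0.

H_0 ≅ Z,  H_1 ≅ Z^2,  H_2 ≅ Z.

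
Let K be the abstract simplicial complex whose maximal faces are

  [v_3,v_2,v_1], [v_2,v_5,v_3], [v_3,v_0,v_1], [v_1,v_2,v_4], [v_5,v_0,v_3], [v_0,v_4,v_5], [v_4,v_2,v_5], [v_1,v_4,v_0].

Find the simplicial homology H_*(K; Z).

H_0 = Z,  H_1 = 0,  H_2 = Z.

Fix the vertex order v_0 < v_1 < v_2 < v_3 < v_4 < v_5 and write every simplex with vertices in increasing order. Then dim K = 2 and the simplices of K are:

  0-simplices (6): [v_0], [v_1], [v_2], [v_3], [v_4], [v_5]
  1-simplices (12): [v_0,v_1], [v_0,v_3], [v_0,v_4], [v_0,v_5], [v_1,v_2], [v_1,v_3], [v_1,v_4], [v_2,v_3], [v_2,v_4], [v_2,v_5], [v_3,v_5], [v_4,v_5]
  2-simplices (8): [v_0,v_1,v_3], [v_0,v_1,v_4], [v_0,v_3,v_5], [v_0,v_4,v_5], [v_1,v_2,v_3], [v_1,v_2,v_4], [v_2,v_3,v_5], [v_2,v_4,v_5]

giving chain groups C_0 ≅ Z^6, C_1 ≅ Z^12, C_2 ≅ Z^8.

Boundary ∂_1: C_1 → C_0 is given by ∂[p,q] = [q] − [p].
The 6×12 boundary matrix has rank 5 and Smith normal form diag(1,1,1,1,1).

∂_2: C_2 → C_1 acts by ∂[p,q,r] = [q,r] − [p,r] + [p,q]. For instance
  ∂[v_2,v_4,v_5] = [v_4,v_5] − [v_2,v_5] + [v_2,v_4],
  ∂[v_1,v_2,v_4] = [v_2,v_4] − [v_1,v_4] + [v_1,v_2].
The resulting 12×8 matrix has rank 7, and its Smith normal form has invariant factors (1,1,1,1,1,1,1).

Reading off H_k = ker ∂_k / im ∂_{k+1}:

  H_0: rank C_0 − rank ∂_1 = 6 − 5 = 1, and the invariant factors of ∂_1 are all 1, so H_0 ≅ Z.
  H_1: rank ker ∂_1 − rank ∂_2 = (12 − 5) − 7 = 0, and the invariant factors of ∂_2 are all 1, so H_1 ≅ 0.
  H_2: rank ker ∂_2 − rank ∂_3 = (8 − 7) − 0 = 1, and there is no ∂_3, so H_2 ≅ Z.

As a check, the Euler characteristic is 6 − 12 + 8 = 2, which agrees with 1 − 0 + 1 = 2.
(K is a triangulation of the 2-sphere S^2.)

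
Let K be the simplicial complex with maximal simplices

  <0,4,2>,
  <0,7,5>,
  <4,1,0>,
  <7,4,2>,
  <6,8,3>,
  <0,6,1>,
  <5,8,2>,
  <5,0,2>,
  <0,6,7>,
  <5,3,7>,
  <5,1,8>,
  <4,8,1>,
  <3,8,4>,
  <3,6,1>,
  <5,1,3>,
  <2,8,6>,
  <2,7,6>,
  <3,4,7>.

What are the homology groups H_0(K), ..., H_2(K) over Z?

H_0 ≅ Z,  H_1 ≅ Z ⊕ Z/2,  H_2 = 0.

Fix the vertex order 0 < 1 < 2 < 3 < 4 < 5 < 6 < 7 < 8 and write every simplex with vertices in increasing order. Then dim K = 2 and the simplices of K are:

  0-simplices (9): [0], [1], [2], [3], [4], [5], [6], [7], [8]
  1-simplices (27): (27 of them)
  2-simplices (18): [0,1,4], [0,1,6], [0,2,4], [0,2,5], [0,5,7], [0,6,7], [1,3,5], [1,3,6], [1,4,8], [1,5,8], [2,4,7], [2,5,8], [2,6,7], [2,6,8], [3,4,7], [3,4,8], [3,5,7], [3,6,8]

giving chain groups C_0 ≅ Z^9, C_1 ≅ Z^27, C_2 ≅ Z^18.

The boundary map ∂_1: C_1 → C_0 sends each edge [p,q] (with p < q) to q − p. For instance
  ∂[3,5] = [5] − [3].
The resulting 9×27 matrix has rank 8, and its Smith normal form has invariant factors (1,1,1,1,1,1,1,1).

Boundary ∂_2: C_2 → C_1 acts by ∂[p,q,r] = [q,r] − [p,r] + [p,q]. For instance
  ∂[0,1,6] = [1,6] − [0,6] + [0,1],
  ∂[0,2,5] = [2,5] − [0,5] + [0,2].
The resulting 27×18 matrix has rank 18, and its Smith normal form has invariant factors (1,1,1,1,1,1,1,1,1,1,1,1,1,1,1,1,1,2).

Reading off H_k = ker ∂_k / im ∂_{k+1}:

  H_0: rank C_0 − rank ∂_1 = 9 − 8 = 1, and the invariant factors of ∂_1 are all 1, so H_0 ≅ Z.
  H_1: rank ker ∂_1 − rank ∂_2 = (27 − 8) − 18 = 1, and ∂_2 has invariant factor 2 > 1, so H_1 ≅ Z ⊕ Z/2.
  H_2: rank ker ∂_2 − rank ∂_3 = (18 − 18) − 0 = 0, and there is no ∂_3, so H_2 ≅ 0.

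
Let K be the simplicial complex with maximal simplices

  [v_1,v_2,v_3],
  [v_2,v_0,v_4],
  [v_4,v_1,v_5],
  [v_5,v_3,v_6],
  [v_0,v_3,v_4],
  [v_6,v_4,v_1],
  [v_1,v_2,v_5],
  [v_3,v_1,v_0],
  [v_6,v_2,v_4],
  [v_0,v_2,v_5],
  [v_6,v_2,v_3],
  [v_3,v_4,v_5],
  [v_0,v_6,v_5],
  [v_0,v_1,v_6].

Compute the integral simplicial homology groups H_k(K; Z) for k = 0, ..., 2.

H_0 = Z,  H_1 = Z^2,  H_2 = Z.

Fix the vertex order v_0 < v_1 < v_2 < v_3 < v_4 < v_5 < v_6 and write every simplex with vertices in increasing order. Then dim K = 2 and the simplices of K are:

  0-simplices (7): [v_0], [v_1], [v_2], [v_3], [v_4], [v_5], [v_6]
  1-simplices (21): (21 of them)
  2-simplices (14): (14 of them)

so the chain groups are C_0 ≅ Z^7, C_1 ≅ Z^21, C_2 ≅ Z^14.

∂_1: C_1 → C_0 is given by ∂[p,q] = [q] − [p].
As a 7×21 matrix over Z this has rank 6, with invariant factors (1,1,1,1,1,1).

Boundary ∂_2: C_2 → C_1 sends each 2-simplex [p,q,r] to [q,r] − [p,r] + [p,q]. For instance
  ∂[v_3,v_5,v_6] = [v_5,v_6] − [v_3,v_6] + [v_3,v_5],
  ∂[v_0,v_1,v_6] = [v_1,v_6] − [v_0,v_6] + [v_0,v_1].
As a 21×14 matrix over Z this has rank 13, with invariant factors (1,1,1,1,1,1,1,1,1,1,1,1,1).

Now H_k = ker ∂_k / im ∂_{k+1}, so:

  H_0: rank C_0 − rank ∂_1 = 7 − 6 = 1, and the invariant factors of ∂_1 are all 1, so H_0 ≅ Z.
  H_1: rank ker ∂_1 − rank ∂_2 = (21 − 6) − 13 = 2, and the invariant factors of ∂_2 are all 1, so H_1 ≅ Z^2.
  H_2: rank ker ∂_2 − rank ∂_3 = (14 − 13) − 0 = 1, and there is no ∂_3, so H_2 ≅ Z.

As a check, the Euler characteristic is 7 − 21 + 14 = 0, which agrees with 1 − 2 + 1 = 0.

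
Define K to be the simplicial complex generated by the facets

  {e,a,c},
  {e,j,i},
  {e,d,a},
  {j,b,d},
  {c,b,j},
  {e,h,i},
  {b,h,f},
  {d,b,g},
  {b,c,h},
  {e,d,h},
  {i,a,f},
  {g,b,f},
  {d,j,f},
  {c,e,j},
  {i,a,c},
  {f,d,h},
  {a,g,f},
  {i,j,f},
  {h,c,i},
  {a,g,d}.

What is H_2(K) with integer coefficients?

K has 10 vertices, 30 edges, 20 triangles.
rank ∂_2 = 20, rank ∂_3 = 0 ⇒ b_2 = 20 − 20 − 0 = 0. So H_2 = 0.

H_2 ≅ 0.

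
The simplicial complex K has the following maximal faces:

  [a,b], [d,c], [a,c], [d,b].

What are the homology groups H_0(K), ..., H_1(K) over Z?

We work with the vertex ordering a < b < c < d. The simplices of K, each written with vertices in increasing order, are:

  0-simplices (4): a, b, c, d
  1-simplices (4): ab, ac, bd, cd

Hence C_0 ≅ Z^4, C_1 ≅ Z^4.

∂_1: C_1 → C_0 is given by ∂[p,q] = [q] − [p]. For instance
  ∂bd = d − b.
This gives a 4×4 integer matrix of rank 3; reducing to Smith normal form yields diagonal entries (1,1,1).

Now H_k = ker ∂_k / im ∂_{k+1}, so:

  H_0: rank C_0 − rank ∂_1 = 4 − 3 = 1, and the invariant factors of ∂_1 are all 1, so H_0 = Z.
  H_1: rank ker ∂_1 − rank ∂_2 = (4 − 3) − 0 = 1, and there is no ∂_2, so H_1 = Z.

As a check, the Euler characteristic is 4 − 4 = 0, which agrees with 1 − 1 = 0.
(K is a triangulation of the circle S^1.)

H_0 = Z,  H_1 = Z.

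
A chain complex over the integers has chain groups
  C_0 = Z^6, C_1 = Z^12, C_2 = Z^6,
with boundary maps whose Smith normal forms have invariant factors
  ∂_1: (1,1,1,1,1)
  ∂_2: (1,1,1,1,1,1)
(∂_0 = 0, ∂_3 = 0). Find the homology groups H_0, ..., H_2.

H_0 = Z,  H_1 = Z,  H_2 = 0.

H_0: b_0 = 6 − 0 − 5 = 1; torsion from ∂_1 factors > 1: none. So H_0 = Z.
H_1: b_1 = 12 − 5 − 6 = 1; torsion from ∂_2 factors > 1: none. So H_1 = Z.
H_2: b_2 = 6 − 6 − 0 = 0; torsion from ∂_3 factors > 1: none. So H_2 = 0.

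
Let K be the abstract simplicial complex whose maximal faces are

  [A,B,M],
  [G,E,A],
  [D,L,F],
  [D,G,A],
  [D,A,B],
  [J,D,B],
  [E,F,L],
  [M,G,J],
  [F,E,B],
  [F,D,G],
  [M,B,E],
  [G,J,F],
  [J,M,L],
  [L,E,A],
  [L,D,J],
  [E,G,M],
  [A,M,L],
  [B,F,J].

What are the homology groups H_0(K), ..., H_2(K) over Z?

H_0 = Z,  H_1 = Z ⊕ Z/2Z,  H_2 = 0.

Order the vertices as A < B < D < E < F < G < J < L < M. Listing each simplex with vertices in this order, K has dimension 2 with simplices:

  0-simplices (9): A, B, D, E, F, G, J, L, M
  1-simplices (27): AB, AD, AE, AG, AL, AM, BD, BE, BF, BJ, BM, DF, DG, DJ, DL, EF, EG, EL, EM, FG, FJ, FL, GJ, GM, JL, JM, LM
  2-simplices (18): ABD, ABM, ADG, AEG, AEL, ALM, BDJ, BEF, BEM, BFJ, DFG, DFL, DJL, EFL, EGM, FGJ, GJM, JLM

Hence C_0 ≅ Z^9, C_1 ≅ Z^27, C_2 ≅ Z^18.

The boundary map ∂_1: C_1 → C_0 is given by ∂[p,q] = [q] − [p].
As a 9×27 matrix over Z this has rank 8, with invariant factors (1,1,1,1,1,1,1,1).

∂_2: C_2 → C_1 sends each 2-simplex [p,q,r] to [q,r] − [p,r] + [p,q]. For instance
  ∂BEF = EF − BF + BE,
  ∂JLM = LM − JM + JL.
As a 27×18 matrix over Z this has rank 18, with invariant factors (1,1,1,1,1,1,1,1,1,1,1,1,1,1,1,1,1,2).

Reading off H_k = ker ∂_k / im ∂_{k+1}:

  H_0: rank C_0 − rank ∂_1 = 9 − 8 = 1, and the invariant factors of ∂_1 are all 1, so H_0 = Z.
  H_1: rank ker ∂_1 − rank ∂_2 = (27 − 8) − 18 = 1, and ∂_2 has invariant factor 2 > 1, so H_1 = Z ⊕ Z/2Z.
  H_2: rank ker ∂_2 − rank ∂_3 = (18 − 18) − 0 = 0, and there is no ∂_3, so H_2 = 0.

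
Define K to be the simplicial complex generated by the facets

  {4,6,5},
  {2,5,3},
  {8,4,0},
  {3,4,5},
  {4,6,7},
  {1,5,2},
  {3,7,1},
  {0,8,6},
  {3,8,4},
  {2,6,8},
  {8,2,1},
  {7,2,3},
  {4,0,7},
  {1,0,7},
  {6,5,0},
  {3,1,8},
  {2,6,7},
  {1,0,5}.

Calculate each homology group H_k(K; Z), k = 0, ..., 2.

Order the vertices as 0 < 1 < 2 < 3 < 4 < 5 < 6 < 7 < 8. Listing each simplex with vertices in this order, K has dimension 2 with simplices:

  0-simplices (9): [0], [1], [2], [3], [4], [5], [6], [7], [8]
  1-simplices (27): (27 of them)
  2-simplices (18): [0,1,5], [0,1,7], [0,4,7], [0,4,8], [0,5,6], [0,6,8], [1,2,5], [1,2,8], [1,3,7], [1,3,8], [2,3,5], [2,3,7], [2,6,7], [2,6,8], [3,4,5], [3,4,8], [4,5,6], [4,6,7]

giving chain groups C_0 ≅ Z^9, C_1 ≅ Z^27, C_2 ≅ Z^18.

Boundary ∂_1: C_1 → C_0 is given by ∂[p,q] = [q] − [p]. For instance
  ∂[3,5] = [5] − [3].
The resulting 9×27 matrix has rank 8, and its Smith normal form has invariant factors (1,1,1,1,1,1,1,1).

∂_2: C_2 → C_1 sends each 2-simplex [p,q,r] to [q,r] − [p,r] + [p,q]. For instance
  ∂[2,3,7] = [3,7] − [2,7] + [2,3],
  ∂[0,1,7] = [1,7] − [0,7] + [0,1].
The 27×18 boundary matrix has rank 18 and Smith normal form diag(1,1,1,1,1,1,1,1,1,1,1,1,1,1,1,1,1,2).

Computing H_k = (kernel of ∂_k) / (image of ∂_{k+1}):

  H_0: rank C_0 − rank ∂_1 = 9 − 8 = 1, and the invariant factors of ∂_1 are all 1, so H_0 = Z.
  H_1: rank ker ∂_1 − rank ∂_2 = (27 − 8) − 18 = 1, and ∂_2 has invariant factor 2 > 1, so H_1 = Z × Z/2.
  H_2: rank ker ∂_2 − rank ∂_3 = (18 − 18) − 0 = 0, and there is no ∂_3, so H_2 = 0.

As a check, the Euler characteristic is 9 − 27 + 18 = 0, which agrees with 1 − 1 + 0 = 0.
(K is a triangulation of the Klein bottle.)

H_0 ≅ Z,  H_1 ≅ Z × Z/2,  H_2 = 0.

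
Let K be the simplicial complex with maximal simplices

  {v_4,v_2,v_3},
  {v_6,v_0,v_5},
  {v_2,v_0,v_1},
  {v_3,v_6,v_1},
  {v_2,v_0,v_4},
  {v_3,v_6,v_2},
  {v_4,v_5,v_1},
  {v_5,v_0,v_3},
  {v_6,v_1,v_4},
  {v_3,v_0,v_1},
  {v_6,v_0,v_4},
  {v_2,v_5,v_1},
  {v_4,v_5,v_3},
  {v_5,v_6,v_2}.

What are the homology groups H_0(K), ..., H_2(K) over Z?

K has 7 vertices, 21 edges, 14 triangles.
rank ∂_0 = 0, rank ∂_1 = 6 ⇒ b_0 = 7 − 0 − 6 = 1; all invariant factors of ∂_1 are 1 so no torsion. So H_0 = Z.
rank ∂_1 = 6, rank ∂_2 = 13 ⇒ b_1 = 21 − 6 − 13 = 2; all invariant factors of ∂_2 are 1 so no torsion. So H_1 = Z^2.
rank ∂_2 = 13, rank ∂_3 = 0 ⇒ b_2 = 14 − 13 − 0 = 1. So H_2 = Z.

H_0 = Z,  H_1 = Z^2,  H_2 = Z.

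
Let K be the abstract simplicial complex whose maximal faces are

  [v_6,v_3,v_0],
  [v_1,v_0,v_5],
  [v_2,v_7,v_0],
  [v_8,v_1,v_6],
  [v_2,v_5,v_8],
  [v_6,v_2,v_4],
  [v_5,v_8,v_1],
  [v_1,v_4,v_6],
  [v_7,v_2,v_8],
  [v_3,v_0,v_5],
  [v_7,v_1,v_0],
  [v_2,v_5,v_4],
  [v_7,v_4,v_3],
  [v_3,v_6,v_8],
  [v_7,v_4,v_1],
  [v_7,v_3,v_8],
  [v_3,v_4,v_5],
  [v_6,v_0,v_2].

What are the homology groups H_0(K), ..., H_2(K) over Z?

H_0 ≅ Z,  H_1 ≅ Z^2,  H_2 ≅ Z.

Take the total order v_0 < v_1 < v_2 < v_3 < v_4 < v_5 < v_6 < v_7 < v_8 on the vertex set. Then K (dimension 2) consists of the simplices:

  0-simplices (9): [v_0], [v_1], [v_2], [v_3], [v_4], [v_5], [v_6], [v_7], [v_8]
  1-simplices (27): (27 of them)
  2-simplices (18): (18 of them)

so the chain groups are C_0 ≅ Z^9, C_1 ≅ Z^27, C_2 ≅ Z^18.

∂_1: C_1 → C_0 maps an edge to its endpoints' difference, ∂[p,q] = q − p. For instance
  ∂[v_0,v_7] = [v_7] − [v_0].
As a 9×27 matrix over Z this has rank 8, with invariant factors (1,1,1,1,1,1,1,1).

Boundary ∂_2: C_2 → C_1 acts by ∂[p,q,r] = [q,r] − [p,r] + [p,q]. For instance
  ∂[v_3,v_6,v_8] = [v_6,v_8] − [v_3,v_8] + [v_3,v_6],
  ∂[v_3,v_4,v_7] = [v_4,v_7] − [v_3,v_7] + [v_3,v_4].
This gives a 27×18 integer matrix of rank 17; reducing to Smith normal form yields diagonal entries (1,1,1,1,1,1,1,1,1,1,1,1,1,1,1,1,1).

Now H_k = ker ∂_k / im ∂_{k+1}, so:

  H_0: rank C_0 − rank ∂_1 = 9 − 8 = 1, and the invariant factors of ∂_1 are all 1, so H_0 = Z.
  H_1: rank ker ∂_1 − rank ∂_2 = (27 − 8) − 17 = 2, and the invariant factors of ∂_2 are all 1, so H_1 = Z^2.
  H_2: rank ker ∂_2 − rank ∂_3 = (18 − 17) − 0 = 1, and there is no ∂_3, so H_2 = Z.

(K is a triangulation of the torus T^2.)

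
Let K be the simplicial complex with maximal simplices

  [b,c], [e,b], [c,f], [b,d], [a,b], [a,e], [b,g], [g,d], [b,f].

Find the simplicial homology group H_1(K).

Take the total order a < b < c < d < e < f < g on the vertex set. Then K (dimension 1) consists of the simplices:

  0-simplices (7): a, b, c, d, e, f, g
  1-simplices (9): ab, ae, bc, bd, be, bf, bg, cf, dg

giving chain groups C_0 ≅ Z^7, C_1 ≅ Z^9.

∂_1: C_1 → C_0 maps an edge to its endpoints' difference, ∂[p,q] = q − p.
As a 7×9 matrix over Z this has rank 6, with invariant factors (1,1,1,1,1,1).

From H_k ≅ ker(∂_k) / im(∂_{k+1}) we obtain:

  H_1: rank ker ∂_1 − rank ∂_2 = (9 − 6) − 0 = 3, and there is no ∂_2, so H_1 ≅ Z^3.

H_1 = Z^3.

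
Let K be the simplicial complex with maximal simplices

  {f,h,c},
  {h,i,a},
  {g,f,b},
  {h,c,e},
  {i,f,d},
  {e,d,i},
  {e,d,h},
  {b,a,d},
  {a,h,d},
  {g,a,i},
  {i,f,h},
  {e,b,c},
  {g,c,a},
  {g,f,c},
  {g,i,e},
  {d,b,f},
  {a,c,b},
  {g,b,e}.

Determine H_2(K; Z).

Order the vertices as a < b < c < d < e < f < g < h < i. Listing each simplex with vertices in this order, K has dimension 2 with simplices:

  0-simplices (9): a, b, c, d, e, f, g, h, i
  1-simplices (27): ab, ac, ad, ag, ah, ai, bc, bd, be, bf, bg, ce, cf, cg, ch, de, df, dh, di, eg, eh, ei, fg, fh, fi, gi, hi
  2-simplices (18): abc, abd, acg, adh, agi, ahi, bce, bdf, beg, bfg, ceh, cfg, cfh, deh, dei, dfi, egi, fhi

Hence C_0 ≅ Z^9, C_1 ≅ Z^27, C_2 ≅ Z^18.

∂_1: C_1 → C_0 maps an edge to its endpoints' difference, ∂[p,q] = q − p. For instance
  ∂ai = i − a.
As a 9×27 matrix over Z this has rank 8, with invariant factors (1,1,1,1,1,1,1,1).

Boundary ∂_2: C_2 → C_1 maps a triangle to the signed sum of its edges. For instance
  ∂bdf = df − bf + bd,
  ∂cfh = fh − ch + cf.
As a 27×18 matrix over Z this has rank 18, with invariant factors (1,1,1,1,1,1,1,1,1,1,1,1,1,1,1,1,1,2).

Computing H_k = (kernel of ∂_k) / (image of ∂_{k+1}):

  H_2: rank ker ∂_2 − rank ∂_3 = (18 − 18) − 0 = 0, and there is no ∂_3, so H_2 ≅ 0.

(K is a triangulation of the Klein bottle.)

H_2 ≅ 0.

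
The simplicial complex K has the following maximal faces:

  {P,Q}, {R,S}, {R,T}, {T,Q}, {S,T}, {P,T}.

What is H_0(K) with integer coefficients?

Take the total order P < Q < R < S < T on the vertex set. Then K (dimension 1) consists of the simplices:

  0-simplices (5): P, Q, R, S, T
  1-simplices (6): PQ, PT, QT, RS, RT, ST

so the chain groups are C_0 ≅ Z^5, C_1 ≅ Z^6.

Boundary ∂_1: C_1 → C_0 is given by ∂[p,q] = [q] − [p].
This gives a 5×6 integer matrix of rank 4; reducing to Smith normal form yields diagonal entries (1,1,1,1).

Reading off H_k = ker ∂_k / im ∂_{k+1}:

  H_0: rank C_0 − rank ∂_1 = 5 − 4 = 1, and the invariant factors of ∂_1 are all 1, so H_0 = Z.

H_0 = Z.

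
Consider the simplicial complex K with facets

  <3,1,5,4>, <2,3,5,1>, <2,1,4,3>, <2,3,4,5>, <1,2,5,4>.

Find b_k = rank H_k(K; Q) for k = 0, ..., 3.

Fix the vertex order 1 < 2 < 3 < 4 < 5 and write every simplex with vertices in increasing order. Then dim K = 3 and the simplices of K are:

  0-simplices (5): [1], [2], [3], [4], [5]
  1-simplices (10): [1,2], [1,3], [1,4], [1,5], [2,3], [2,4], [2,5], [3,4], [3,5], [4,5]
  2-simplices (10): [1,2,3], [1,2,4], [1,2,5], [1,3,4], [1,3,5], [1,4,5], [2,3,4], [2,3,5], [2,4,5], [3,4,5]
  3-simplices (5): [1,2,3,4], [1,2,3,5], [1,2,4,5], [1,3,4,5], [2,3,4,5]

Hence C_0 ≅ Z^5, C_1 ≅ Z^10, C_2 ≅ Z^10, C_3 ≅ Z^5.

The boundary map ∂_1: C_1 → C_0 is given by ∂[p,q] = [q] − [p].
The resulting 5×10 matrix has rank 4, and its Smith normal form has invariant factors (1,1,1,1).

The boundary map ∂_2: C_2 → C_1 acts by ∂[p,q,r] = [q,r] − [p,r] + [p,q]. For instance
  ∂[1,4,5] = [4,5] − [1,5] + [1,4],
  ∂[1,3,4] = [3,4] − [1,4] + [1,3].
The resulting 10×10 matrix has rank 6, and its Smith normal form has invariant factors (1,1,1,1,1,1).

Boundary ∂_3: C_3 → C_2 sends each 3-simplex σ to the alternating sum Σ_i (−1)^i (σ with its i-th vertex removed). For instance
  ∂[1,2,3,5] = [2,3,5] − [1,3,5] + [1,2,5] − [1,2,3],
  ∂[1,2,4,5] = [2,4,5] − [1,4,5] + [1,2,5] − [1,2,4].
This gives a 10×5 integer matrix of rank 4; reducing to Smith normal form yields diagonal entries (1,1,1,1).

From H_k ≅ ker(∂_k) / im(∂_{k+1}) we obtain:

  H_0: rank C_0 − rank ∂_1 = 5 − 4 = 1, and the invariant factors of ∂_1 are all 1, so H_0 = Z.
  H_1: rank ker ∂_1 − rank ∂_2 = (10 − 4) − 6 = 0, and the invariant factors of ∂_2 are all 1, so H_1 = 0.
  H_2: rank ker ∂_2 − rank ∂_3 = (10 − 6) − 4 = 0, and the invariant factors of ∂_3 are all 1, so H_2 = 0.
  H_3: rank ker ∂_3 − rank ∂_4 = (5 − 4) − 0 = 1, and there is no ∂_4, so H_3 = Z.

Hence the Betti numbers are b_0 = 1, b_1 = 0, b_2 = 0, b_3 = 1.

b_0 = 1, b_1 = 0, b_2 = 0, b_3 = 1.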